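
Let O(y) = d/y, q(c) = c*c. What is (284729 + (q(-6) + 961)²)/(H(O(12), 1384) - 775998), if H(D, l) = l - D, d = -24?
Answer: -71041/43034 ≈ -1.6508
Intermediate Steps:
q(c) = c²
O(y) = -24/y
(284729 + (q(-6) + 961)²)/(H(O(12), 1384) - 775998) = (284729 + ((-6)² + 961)²)/((1384 - (-24)/12) - 775998) = (284729 + (36 + 961)²)/((1384 - (-24)/12) - 775998) = (284729 + 997²)/((1384 - 1*(-2)) - 775998) = (284729 + 994009)/((1384 + 2) - 775998) = 1278738/(1386 - 775998) = 1278738/(-774612) = 1278738*(-1/774612) = -71041/43034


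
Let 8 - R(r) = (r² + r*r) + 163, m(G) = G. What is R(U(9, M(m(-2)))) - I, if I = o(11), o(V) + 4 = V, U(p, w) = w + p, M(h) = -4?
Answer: -212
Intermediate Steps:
U(p, w) = p + w
o(V) = -4 + V
R(r) = -155 - 2*r² (R(r) = 8 - ((r² + r*r) + 163) = 8 - ((r² + r²) + 163) = 8 - (2*r² + 163) = 8 - (163 + 2*r²) = 8 + (-163 - 2*r²) = -155 - 2*r²)
I = 7 (I = -4 + 11 = 7)
R(U(9, M(m(-2)))) - I = (-155 - 2*(9 - 4)²) - 1*7 = (-155 - 2*5²) - 7 = (-155 - 2*25) - 7 = (-155 - 50) - 7 = -205 - 7 = -212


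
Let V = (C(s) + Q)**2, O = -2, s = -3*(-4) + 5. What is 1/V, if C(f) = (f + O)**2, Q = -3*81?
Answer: 1/324 ≈ 0.0030864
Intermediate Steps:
s = 17 (s = 12 + 5 = 17)
Q = -243
C(f) = (-2 + f)**2 (C(f) = (f - 2)**2 = (-2 + f)**2)
V = 324 (V = ((-2 + 17)**2 - 243)**2 = (15**2 - 243)**2 = (225 - 243)**2 = (-18)**2 = 324)
1/V = 1/324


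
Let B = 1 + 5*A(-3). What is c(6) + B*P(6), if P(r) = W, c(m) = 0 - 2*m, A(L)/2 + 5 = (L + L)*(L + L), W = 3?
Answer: 921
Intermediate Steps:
A(L) = -10 + 8*L**2 (A(L) = -10 + 2*((L + L)*(L + L)) = -10 + 2*((2*L)*(2*L)) = -10 + 2*(4*L**2) = -10 + 8*L**2)
c(m) = -2*m
P(r) = 3
B = 311 (B = 1 + 5*(-10 + 8*(-3)**2) = 1 + 5*(-10 + 8*9) = 1 + 5*(-10 + 72) = 1 + 5*62 = 1 + 310 = 311)
c(6) + B*P(6) = -2*6 + 311*3 = -12 + 933 = 921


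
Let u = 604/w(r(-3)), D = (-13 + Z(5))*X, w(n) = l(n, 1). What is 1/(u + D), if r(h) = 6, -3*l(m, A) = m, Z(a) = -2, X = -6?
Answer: -1/212 ≈ -0.0047170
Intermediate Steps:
l(m, A) = -m/3
w(n) = -n/3
D = 90 (D = (-13 - 2)*(-6) = -15*(-6) = 90)
u = -302 (u = 604/((-⅓*6)) = 604/(-2) = 604*(-½) = -302)
1/(u + D) = 1/(-302 + 90) = 1/(-212) = -1/212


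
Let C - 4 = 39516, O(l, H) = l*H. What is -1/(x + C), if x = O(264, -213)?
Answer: 1/16712 ≈ 5.9837e-5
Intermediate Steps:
O(l, H) = H*l
x = -56232 (x = -213*264 = -56232)
C = 39520 (C = 4 + 39516 = 39520)
-1/(x + C) = -1/(-56232 + 39520) = -1/(-16712) = -1*(-1/16712) = 1/16712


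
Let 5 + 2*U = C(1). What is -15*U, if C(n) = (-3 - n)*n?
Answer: 135/2 ≈ 67.500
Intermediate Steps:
C(n) = n*(-3 - n)
U = -9/2 (U = -5/2 + (-1*1*(3 + 1))/2 = -5/2 + (-1*1*4)/2 = -5/2 + (½)*(-4) = -5/2 - 2 = -9/2 ≈ -4.5000)
-15*U = -15*(-9/2) = 135/2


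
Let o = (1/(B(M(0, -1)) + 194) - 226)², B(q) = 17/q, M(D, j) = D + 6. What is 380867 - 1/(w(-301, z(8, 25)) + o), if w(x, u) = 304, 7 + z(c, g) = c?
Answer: 27292783477562487/71659617344 ≈ 3.8087e+5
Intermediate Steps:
M(D, j) = 6 + D
z(c, g) = -7 + c
o = 71235610000/1394761 (o = (1/(17/(6 + 0) + 194) - 226)² = (1/(17/6 + 194) - 226)² = (1/(1181/6) - 226)² = (6/1181 - 226)² = (-266900/1181)² = 71235610000/1394761 ≈ 51074.)
380867 - 1/(w(-301, z(8, 25)) + o) = 380867 - 1/(304 + 71235610000/1394761) = 380867 - 1/71659617344/1394761 = 380867 - 1*1394761/71659617344 = 380867 - 1394761/71659617344 = 27292783477562487/71659617344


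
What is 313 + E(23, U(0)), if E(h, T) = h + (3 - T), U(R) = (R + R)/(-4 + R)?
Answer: 339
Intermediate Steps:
U(R) = 2*R/(-4 + R) (U(R) = (2*R)/(-4 + R) = 2*R/(-4 + R))
E(h, T) = 3 + h - T
313 + E(23, U(0)) = 313 + (3 + 23 - 2*0/(-4 + 0)) = 313 + (3 + 23 - 2*0/(-4)) = 313 + (3 + 23 - 2*0*(-1)/4) = 313 + (3 + 23 - 1*0) = 313 + (3 + 23 + 0) = 313 + 26 = 339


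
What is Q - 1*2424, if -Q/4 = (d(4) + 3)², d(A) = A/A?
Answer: -2488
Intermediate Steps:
d(A) = 1
Q = -64 (Q = -4*(1 + 3)² = -4*4² = -4*16 = -64)
Q - 1*2424 = -64 - 1*2424 = -64 - 2424 = -2488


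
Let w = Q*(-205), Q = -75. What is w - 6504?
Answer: 8871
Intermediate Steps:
w = 15375 (w = -75*(-205) = 15375)
w - 6504 = 15375 - 6504 = 8871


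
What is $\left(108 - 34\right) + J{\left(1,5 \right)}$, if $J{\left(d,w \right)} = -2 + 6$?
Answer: $78$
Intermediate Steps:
$J{\left(d,w \right)} = 4$
$\left(108 - 34\right) + J{\left(1,5 \right)} = \left(108 - 34\right) + 4 = 74 + 4 = 78$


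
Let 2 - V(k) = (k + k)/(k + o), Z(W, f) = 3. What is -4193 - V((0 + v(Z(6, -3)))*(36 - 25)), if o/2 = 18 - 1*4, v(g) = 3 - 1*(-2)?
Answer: -348075/83 ≈ -4193.7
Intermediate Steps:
v(g) = 5 (v(g) = 3 + 2 = 5)
o = 28 (o = 2*(18 - 1*4) = 2*(18 - 4) = 2*14 = 28)
V(k) = 2 - 2*k/(28 + k) (V(k) = 2 - (k + k)/(k + 28) = 2 - 2*k/(28 + k))
-4193 - V((0 + v(Z(6, -3)))*(36 - 25)) = -4193 - 56/(28 + (0 + 5)*(36 - 25)) = -4193 - 56/(28 + 5*11) = -4193 - 56/(28 + 55) = -4193 - 56/83 = -348075/83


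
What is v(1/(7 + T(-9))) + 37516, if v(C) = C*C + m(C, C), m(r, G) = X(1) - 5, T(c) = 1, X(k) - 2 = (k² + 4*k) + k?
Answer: 2401217/64 ≈ 37519.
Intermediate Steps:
X(k) = 2 + k² + 5*k (X(k) = 2 + ((k² + 4*k) + k) = 2 + (k² + 5*k) = 2 + k² + 5*k)
m(r, G) = 3 (m(r, G) = (2 + 1² + 5*1) - 5 = (2 + 1 + 5) - 5 = 8 - 5 = 3)
v(C) = 3 + C² (v(C) = C*C + 3 = C² + 3 = 3 + C²)
v(1/(7 + T(-9))) + 37516 = (3 + (1/(7 + 1))²) + 37516 = (3 + (1/8)²) + 37516 = (3 + (⅛)²) + 37516 = (3 + 1/64) + 37516 = 193/64 + 37516 = 2401217/64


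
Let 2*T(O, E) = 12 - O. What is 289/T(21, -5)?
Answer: -578/9 ≈ -64.222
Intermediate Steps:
T(O, E) = 6 - O/2 (T(O, E) = (12 - O)/2 = 6 - O/2)
289/T(21, -5) = 289/(6 - 1/2*21) = 289/(6 - 21/2) = 289/(-9/2) = 289*(-2/9) = -578/9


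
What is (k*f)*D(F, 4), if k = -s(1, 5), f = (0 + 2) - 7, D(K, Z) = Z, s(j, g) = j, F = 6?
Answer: 20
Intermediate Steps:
f = -5 (f = 2 - 7 = -5)
k = -1 (k = -1*1 = -1)
(k*f)*D(F, 4) = -1*(-5)*4 = 5*4 = 20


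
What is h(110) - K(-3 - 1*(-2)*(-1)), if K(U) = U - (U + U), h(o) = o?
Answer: 105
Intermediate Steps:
K(U) = -U (K(U) = U - 2*U = -U)
h(110) - K(-3 - 1*(-2)*(-1)) = 110 - (-1)*(-3 - 1*(-2)*(-1)) = 110 - (-1)*(-3 + 2*(-1)) = 110 - (-1)*(-3 - 2) = 110 - (-1)*(-5) = 110 - 1*5 = 110 - 5 = 105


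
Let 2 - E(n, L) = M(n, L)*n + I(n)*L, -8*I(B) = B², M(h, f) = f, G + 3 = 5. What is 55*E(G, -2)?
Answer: 275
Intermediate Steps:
G = 2 (G = -3 + 5 = 2)
I(B) = -B²/8
E(n, L) = 2 - L*n + L*n²/8 (E(n, L) = 2 - (L*n + (-n²/8)*L) = 2 - (L*n - L*n²/8) = 2 + (-L*n + L*n²/8) = 2 - L*n + L*n²/8)
55*E(G, -2) = 55*(2 - 1*(-2)*2 + (⅛)*(-2)*2²) = 55*(2 + 4 + (⅛)*(-2)*4) = 55*(2 + 4 - 1) = 55*5 = 275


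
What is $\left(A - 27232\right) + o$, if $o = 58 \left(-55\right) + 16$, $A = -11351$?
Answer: $-41757$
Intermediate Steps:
$o = -3174$ ($o = -3190 + 16 = -3174$)
$\left(A - 27232\right) + o = \left(-11351 - 27232\right) - 3174 = -38583 - 3174 = -41757$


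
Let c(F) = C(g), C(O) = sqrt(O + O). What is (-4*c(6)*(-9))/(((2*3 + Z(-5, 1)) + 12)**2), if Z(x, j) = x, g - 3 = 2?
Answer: 36*sqrt(10)/169 ≈ 0.67362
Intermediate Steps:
g = 5 (g = 3 + 2 = 5)
C(O) = sqrt(2)*sqrt(O) (C(O) = sqrt(2*O) = sqrt(2)*sqrt(O))
c(F) = sqrt(10) (c(F) = sqrt(2)*sqrt(5) = sqrt(10))
(-4*c(6)*(-9))/(((2*3 + Z(-5, 1)) + 12)**2) = (-4*sqrt(10)*(-9))/(((2*3 - 5) + 12)**2) = (36*sqrt(10))/(((6 - 5) + 12)**2) = (36*sqrt(10))/((1 + 12)**2) = (36*sqrt(10))/(13**2) = (36*sqrt(10))/169 = (36*sqrt(10))*(1/169) = 36*sqrt(10)/169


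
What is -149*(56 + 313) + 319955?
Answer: 264974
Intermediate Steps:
-149*(56 + 313) + 319955 = -149*369 + 319955 = -54981 + 319955 = 264974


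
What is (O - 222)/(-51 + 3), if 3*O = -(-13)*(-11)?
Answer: 809/144 ≈ 5.6181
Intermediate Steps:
O = -143/3 (O = (-(-13)*(-11))/3 = (-1*143)/3 = (⅓)*(-143) = -143/3 ≈ -47.667)
(O - 222)/(-51 + 3) = (-143/3 - 222)/(-51 + 3) = -809/3/(-48) = -809/3*(-1/48) = 809/144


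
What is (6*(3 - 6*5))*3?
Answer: -486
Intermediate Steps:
(6*(3 - 6*5))*3 = (6*(3 - 1*30))*3 = (6*(3 - 30))*3 = (6*(-27))*3 = -162*3 = -486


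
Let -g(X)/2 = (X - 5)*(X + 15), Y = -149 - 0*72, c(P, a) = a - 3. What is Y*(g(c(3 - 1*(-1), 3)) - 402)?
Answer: 37548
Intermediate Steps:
c(P, a) = -3 + a
Y = -149 (Y = -149 - 1*0 = -149 + 0 = -149)
g(X) = -2*(-5 + X)*(15 + X) (g(X) = -2*(X - 5)*(X + 15) = -2*(-5 + X)*(15 + X))
Y*(g(c(3 - 1*(-1), 3)) - 402) = -149*((150 - 20*(-3 + 3) - 2*(-3 + 3)²) - 402) = -149*((150 - 20*0 - 2*0²) - 402) = -149*((150 + 0 - 2*0) - 402) = -149*((150 + 0 + 0) - 402) = -149*(150 - 402) = -149*(-252) = 37548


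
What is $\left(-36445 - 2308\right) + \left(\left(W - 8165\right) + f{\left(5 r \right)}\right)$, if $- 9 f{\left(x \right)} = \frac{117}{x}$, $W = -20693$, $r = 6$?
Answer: $- \frac{2028343}{30} \approx -67611.0$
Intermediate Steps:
$f{\left(x \right)} = - \frac{13}{x}$ ($f{\left(x \right)} = - \frac{117 \frac{1}{x}}{9} = - \frac{13}{x}$)
$\left(-36445 - 2308\right) + \left(\left(W - 8165\right) + f{\left(5 r \right)}\right) = \left(-36445 - 2308\right) - \left(28858 + \frac{13}{5 \cdot 6}\right) = -38753 - \left(28858 + \frac{13}{30}\right) = -38753 - \frac{865753}{30} = - \frac{2028343}{30}$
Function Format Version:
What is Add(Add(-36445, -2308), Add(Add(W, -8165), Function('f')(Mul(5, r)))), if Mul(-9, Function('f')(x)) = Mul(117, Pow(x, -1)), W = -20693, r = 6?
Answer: Rational(-2028343, 30) ≈ -67611.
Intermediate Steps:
Function('f')(x) = Mul(-13, Pow(x, -1)) (Function('f')(x) = Mul(Rational(-1, 9), Mul(117, Pow(x, -1))) = Mul(-13, Pow(x, -1)))
Add(Add(-36445, -2308), Add(Add(W, -8165), Function('f')(Mul(5, r)))) = Add(Add(-36445, -2308), Add(Add(-20693, -8165), Mul(-13, Pow(Mul(5, 6), -1)))) = Add(-38753, Add(-28858, Mul(-13, Pow(30, -1)))) = Add(-38753, Add(-28858, Mul(-13, Rational(1, 30)))) = Add(-38753, Add(-28858, Rational(-13, 30))) = Add(-38753, Rational(-865753, 30)) = Rational(-2028343, 30)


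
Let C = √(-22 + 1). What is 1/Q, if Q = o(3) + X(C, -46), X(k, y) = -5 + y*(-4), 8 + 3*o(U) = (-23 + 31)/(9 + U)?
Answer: 9/1589 ≈ 0.0056639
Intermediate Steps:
C = I*√21 (C = √(-21) = I*√21 ≈ 4.5826*I)
o(U) = -8/3 + 8/(3*(9 + U)) (o(U) = -8/3 + ((-23 + 31)/(9 + U))/3 = -8/3 + (8/(9 + U))/3 = -8/3 + 8/(3*(9 + U)))
X(k, y) = -5 - 4*y
Q = 1589/9 (Q = 8*(-8 - 1*3)/(3*(9 + 3)) + (-5 - 4*(-46)) = (8/3)*(-8 - 3)/12 + (-5 + 184) = (8/3)*(1/12)*(-11) + 179 = -22/9 + 179 = 1589/9 ≈ 176.56)
1/Q = 1/(1589/9) = 9/1589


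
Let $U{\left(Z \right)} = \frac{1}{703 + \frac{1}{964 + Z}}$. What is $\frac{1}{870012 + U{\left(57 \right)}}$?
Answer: $\frac{717764}{624463294189} \approx 1.1494 \cdot 10^{-6}$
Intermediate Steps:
$\frac{1}{870012 + U{\left(57 \right)}} = \frac{1}{870012 + \frac{964 + 57}{677693 + 703 \cdot 57}} = \frac{1}{870012 + \frac{1}{677693 + 40071} \cdot 1021} = \frac{1}{870012 + \frac{1}{717764} \cdot 1021} = \frac{1}{870012 + \frac{1021}{717764}} = \frac{1}{\frac{624463294189}{717764}} = \frac{717764}{624463294189}$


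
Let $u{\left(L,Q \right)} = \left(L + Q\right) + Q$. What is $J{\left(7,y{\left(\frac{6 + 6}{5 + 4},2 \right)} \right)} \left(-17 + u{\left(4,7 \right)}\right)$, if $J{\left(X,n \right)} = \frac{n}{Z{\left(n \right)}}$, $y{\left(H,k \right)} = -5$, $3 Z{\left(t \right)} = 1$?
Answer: $-15$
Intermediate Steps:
$Z{\left(t \right)} = \frac{1}{3}$ ($Z{\left(t \right)} = \frac{1}{3} \cdot 1 = \frac{1}{3}$)
$u{\left(L,Q \right)} = L + 2 Q$
$J{\left(X,n \right)} = 3 n$ ($J{\left(X,n \right)} = n \frac{1}{\frac{1}{3}} = n 3 = 3 n$)
$J{\left(7,y{\left(\frac{6 + 6}{5 + 4},2 \right)} \right)} \left(-17 + u{\left(4,7 \right)}\right) = 3 \left(-5\right) \left(-17 + \left(4 + 2 \cdot 7\right)\right) = - 15 \left(-17 + \left(4 + 14\right)\right) = - 15 \left(-17 + 18\right) = \left(-15\right) 1 = -15$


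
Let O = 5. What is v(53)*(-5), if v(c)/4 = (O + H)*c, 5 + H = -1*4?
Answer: 4240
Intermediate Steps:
H = -9 (H = -5 - 1*4 = -5 - 4 = -9)
v(c) = -16*c (v(c) = 4*((5 - 9)*c) = 4*(-4*c) = -16*c)
v(53)*(-5) = -16*53*(-5) = -848*(-5) = 4240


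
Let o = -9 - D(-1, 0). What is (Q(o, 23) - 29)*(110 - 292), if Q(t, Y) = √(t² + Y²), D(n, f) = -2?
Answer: 5278 - 3094*√2 ≈ 902.42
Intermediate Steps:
o = -7 (o = -9 - 1*(-2) = -9 + 2 = -7)
Q(t, Y) = √(Y² + t²)
(Q(o, 23) - 29)*(110 - 292) = (√(23² + (-7)²) - 29)*(110 - 292) = (√(529 + 49) - 29)*(-182) = (√578 - 29)*(-182) = (17*√2 - 29)*(-182) = (-29 + 17*√2)*(-182) = 5278 - 3094*√2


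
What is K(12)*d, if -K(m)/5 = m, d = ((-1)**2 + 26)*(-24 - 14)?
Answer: 61560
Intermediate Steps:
d = -1026 (d = (1 + 26)*(-38) = 27*(-38) = -1026)
K(m) = -5*m
K(12)*d = -5*12*(-1026) = -60*(-1026) = 61560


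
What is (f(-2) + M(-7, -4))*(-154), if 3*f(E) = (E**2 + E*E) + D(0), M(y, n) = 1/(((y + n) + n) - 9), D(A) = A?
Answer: -1617/4 ≈ -404.25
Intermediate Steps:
M(y, n) = 1/(-9 + y + 2*n) (M(y, n) = 1/(((n + y) + n) - 9) = 1/((y + 2*n) - 9) = 1/(-9 + y + 2*n))
f(E) = 2*E**2/3 (f(E) = ((E**2 + E*E) + 0)/3 = ((E**2 + E**2) + 0)/3 = (2*E**2 + 0)/3 = (2*E**2)/3 = 2*E**2/3)
(f(-2) + M(-7, -4))*(-154) = ((2/3)*(-2)**2 + 1/(-9 - 7 + 2*(-4)))*(-154) = ((2/3)*4 + 1/(-9 - 7 - 8))*(-154) = (8/3 + 1/(-24))*(-154) = (8/3 - 1/24)*(-154) = (21/8)*(-154) = -1617/4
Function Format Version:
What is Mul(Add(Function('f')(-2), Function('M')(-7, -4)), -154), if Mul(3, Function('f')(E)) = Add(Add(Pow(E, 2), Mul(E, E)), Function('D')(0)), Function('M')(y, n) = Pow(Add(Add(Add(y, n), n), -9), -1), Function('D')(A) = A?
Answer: Rational(-1617, 4) ≈ -404.25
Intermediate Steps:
Function('M')(y, n) = Pow(Add(-9, y, Mul(2, n)), -1) (Function('M')(y, n) = Pow(Add(Add(Add(n, y), n), -9), -1) = Pow(Add(Add(y, Mul(2, n)), -9), -1) = Pow(Add(-9, y, Mul(2, n)), -1))
Function('f')(E) = Mul(Rational(2, 3), Pow(E, 2)) (Function('f')(E) = Mul(Rational(1, 3), Add(Add(Pow(E, 2), Mul(E, E)), 0)) = Mul(Rational(1, 3), Add(Add(Pow(E, 2), Pow(E, 2)), 0)) = Mul(Rational(1, 3), Add(Mul(2, Pow(E, 2)), 0)) = Mul(Rational(1, 3), Mul(2, Pow(E, 2))) = Mul(Rational(2, 3), Pow(E, 2)))
Mul(Add(Function('f')(-2), Function('M')(-7, -4)), -154) = Mul(Add(Mul(Rational(2, 3), Pow(-2, 2)), Pow(Add(-9, -7, Mul(2, -4)), -1)), -154) = Mul(Add(Mul(Rational(2, 3), 4), Pow(Add(-9, -7, -8), -1)), -154) = Mul(Add(Rational(8, 3), Pow(-24, -1)), -154) = Mul(Add(Rational(8, 3), Rational(-1, 24)), -154) = Mul(Rational(21, 8), -154) = Rational(-1617, 4)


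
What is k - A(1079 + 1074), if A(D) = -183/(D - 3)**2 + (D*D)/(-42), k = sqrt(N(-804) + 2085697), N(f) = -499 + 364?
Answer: 10713589055093/97072500 + sqrt(2085562) ≈ 1.1181e+5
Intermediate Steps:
N(f) = -135
k = sqrt(2085562) (k = sqrt(-135 + 2085697) = sqrt(2085562) ≈ 1444.1)
A(D) = -183/(-3 + D)**2 - D**2/42 (A(D) = -183/(-3 + D)**2 + D**2*(-1/42) = -183/(-3 + D)**2 - D**2/42)
k - A(1079 + 1074) = sqrt(2085562) - (-183/(-3 + (1079 + 1074))**2 - (1079 + 1074)**2/42) = sqrt(2085562) - (-183/(-3 + 2153)**2 - 1/42*2153**2) = sqrt(2085562) - (-183/2150**2 - 1/42*4635409) = sqrt(2085562) - (-183*1/4622500 - 4635409/42) = sqrt(2085562) - (-183/4622500 - 4635409/42) = sqrt(2085562) - 1*(-10713589055093/97072500) = sqrt(2085562) + 10713589055093/97072500 = 10713589055093/97072500 + sqrt(2085562)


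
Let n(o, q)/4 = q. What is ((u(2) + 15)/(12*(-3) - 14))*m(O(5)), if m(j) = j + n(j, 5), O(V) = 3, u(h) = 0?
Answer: -69/10 ≈ -6.9000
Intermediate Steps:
n(o, q) = 4*q
m(j) = 20 + j (m(j) = j + 4*5 = j + 20 = 20 + j)
((u(2) + 15)/(12*(-3) - 14))*m(O(5)) = ((0 + 15)/(12*(-3) - 14))*(20 + 3) = (15/(-36 - 14))*23 = (15/(-50))*23 = (15*(-1/50))*23 = -3/10*23 = -69/10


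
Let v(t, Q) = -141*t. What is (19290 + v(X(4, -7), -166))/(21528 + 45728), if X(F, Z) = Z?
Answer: 20277/67256 ≈ 0.30149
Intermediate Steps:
(19290 + v(X(4, -7), -166))/(21528 + 45728) = (19290 - 141*(-7))/(21528 + 45728) = (19290 + 987)/67256 = 20277*(1/67256) = 20277/67256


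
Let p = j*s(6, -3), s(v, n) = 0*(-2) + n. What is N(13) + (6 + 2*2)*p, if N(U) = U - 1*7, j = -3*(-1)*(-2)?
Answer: 186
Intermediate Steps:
j = -6 (j = 3*(-2) = -6)
s(v, n) = n (s(v, n) = 0 + n = n)
N(U) = -7 + U (N(U) = U - 7 = -7 + U)
p = 18 (p = -6*(-3) = 18)
N(13) + (6 + 2*2)*p = (-7 + 13) + (6 + 2*2)*18 = 6 + (6 + 4)*18 = 6 + 10*18 = 6 + 180 = 186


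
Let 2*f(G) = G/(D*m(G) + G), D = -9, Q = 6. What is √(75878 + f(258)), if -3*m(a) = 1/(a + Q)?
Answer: √39116658570110/22705 ≈ 275.46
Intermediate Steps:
m(a) = -1/(3*(6 + a)) (m(a) = -1/(3*(a + 6)) = -1/(3*(6 + a)))
f(G) = G/(2*(G + 9/(18 + 3*G))) (f(G) = (G/(-(-9)/(18 + 3*G) + G))/2 = (G/(9/(18 + 3*G) + G))/2 = (G/(G + 9/(18 + 3*G)))/2 = G/(2*(G + 9/(18 + 3*G))))
√(75878 + f(258)) = √(75878 + (½)*258*(6 + 258)/(3 + 258*(6 + 258))) = √(75878 + (½)*258*264/(3 + 258*264)) = √(75878 + (½)*258*264/(3 + 68112)) = √(75878 + (½)*258*264/68115) = √(75878 + (½)*258*(1/68115)*264) = √(75878 + 11352/22705) = √(1722821342/22705) = √39116658570110/22705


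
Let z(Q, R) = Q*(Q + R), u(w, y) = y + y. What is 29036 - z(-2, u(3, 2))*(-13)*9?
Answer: 28568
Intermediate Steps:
u(w, y) = 2*y
29036 - z(-2, u(3, 2))*(-13)*9 = 29036 - -2*(-2 + 2*2)*(-13)*9 = 29036 - -2*(-2 + 4)*(-13)*9 = 29036 - -2*2*(-13)*9 = 29036 - (-4*(-13))*9 = 29036 - 52*9 = 29036 - 1*468 = 29036 - 468 = 28568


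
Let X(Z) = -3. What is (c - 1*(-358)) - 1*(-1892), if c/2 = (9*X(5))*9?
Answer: 1764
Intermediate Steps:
c = -486 (c = 2*((9*(-3))*9) = 2*(-27*9) = 2*(-243) = -486)
(c - 1*(-358)) - 1*(-1892) = (-486 - 1*(-358)) - 1*(-1892) = (-486 + 358) + 1892 = -128 + 1892 = 1764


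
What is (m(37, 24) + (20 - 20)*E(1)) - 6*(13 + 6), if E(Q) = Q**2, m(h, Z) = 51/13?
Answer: -1431/13 ≈ -110.08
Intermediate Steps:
m(h, Z) = 51/13 (m(h, Z) = 51*(1/13) = 51/13)
(m(37, 24) + (20 - 20)*E(1)) - 6*(13 + 6) = (51/13 + (20 - 20)*1**2) - 6*(13 + 6) = (51/13 + 0*1) - 6*19 = (51/13 + 0) - 114 = 51/13 - 114 = -1431/13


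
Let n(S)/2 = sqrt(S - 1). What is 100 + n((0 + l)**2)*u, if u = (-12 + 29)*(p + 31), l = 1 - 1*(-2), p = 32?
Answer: 100 + 4284*sqrt(2) ≈ 6158.5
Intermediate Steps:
l = 3 (l = 1 + 2 = 3)
u = 1071 (u = (-12 + 29)*(32 + 31) = 17*63 = 1071)
n(S) = 2*sqrt(-1 + S) (n(S) = 2*sqrt(S - 1) = 2*sqrt(-1 + S))
100 + n((0 + l)**2)*u = 100 + (2*sqrt(-1 + (0 + 3)**2))*1071 = 100 + (2*sqrt(-1 + 3**2))*1071 = 100 + (2*sqrt(-1 + 9))*1071 = 100 + (2*sqrt(8))*1071 = 100 + (2*(2*sqrt(2)))*1071 = 100 + (4*sqrt(2))*1071 = 100 + 4284*sqrt(2)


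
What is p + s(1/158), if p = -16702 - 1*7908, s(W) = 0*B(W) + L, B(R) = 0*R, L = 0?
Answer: -24610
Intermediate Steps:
B(R) = 0
s(W) = 0 (s(W) = 0*0 + 0 = 0 + 0 = 0)
p = -24610 (p = -16702 - 7908 = -24610)
p + s(1/158) = -24610 + 0 = -24610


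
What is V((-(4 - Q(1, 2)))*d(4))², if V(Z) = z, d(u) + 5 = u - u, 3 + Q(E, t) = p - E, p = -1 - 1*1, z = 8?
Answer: 64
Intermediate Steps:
p = -2 (p = -1 - 1 = -2)
Q(E, t) = -5 - E (Q(E, t) = -3 + (-2 - E) = -5 - E)
d(u) = -5 (d(u) = -5 + (u - u) = -5 + 0 = -5)
V(Z) = 8
V((-(4 - Q(1, 2)))*d(4))² = 8² = 64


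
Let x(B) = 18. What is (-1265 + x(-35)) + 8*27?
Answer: -1031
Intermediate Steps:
(-1265 + x(-35)) + 8*27 = (-1265 + 18) + 8*27 = -1247 + 216 = -1031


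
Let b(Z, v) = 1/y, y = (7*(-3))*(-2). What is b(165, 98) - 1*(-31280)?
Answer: 1313761/42 ≈ 31280.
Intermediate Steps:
y = 42 (y = -21*(-2) = 42)
b(Z, v) = 1/42
b(165, 98) - 1*(-31280) = 1/42 - 1*(-31280) = 1/42 + 31280 = 1313761/42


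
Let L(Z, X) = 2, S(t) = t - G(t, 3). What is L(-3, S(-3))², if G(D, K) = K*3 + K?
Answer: 4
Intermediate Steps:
G(D, K) = 4*K (G(D, K) = 3*K + K = 4*K)
S(t) = -12 + t (S(t) = t - 4*3 = t - 1*12 = t - 12 = -12 + t)
L(-3, S(-3))² = 2² = 4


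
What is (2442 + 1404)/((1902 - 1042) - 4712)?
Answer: -641/642 ≈ -0.99844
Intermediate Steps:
(2442 + 1404)/((1902 - 1042) - 4712) = 3846/(860 - 4712) = 3846/(-3852) = 3846*(-1/3852) = -641/642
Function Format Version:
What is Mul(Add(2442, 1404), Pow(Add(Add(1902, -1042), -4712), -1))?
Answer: Rational(-641, 642) ≈ -0.99844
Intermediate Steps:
Mul(Add(2442, 1404), Pow(Add(Add(1902, -1042), -4712), -1)) = Mul(3846, Pow(Add(860, -4712), -1)) = Mul(3846, Pow(-3852, -1)) = Mul(3846, Rational(-1, 3852)) = Rational(-641, 642)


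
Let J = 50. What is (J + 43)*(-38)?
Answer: -3534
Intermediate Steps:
(J + 43)*(-38) = (50 + 43)*(-38) = 93*(-38) = -3534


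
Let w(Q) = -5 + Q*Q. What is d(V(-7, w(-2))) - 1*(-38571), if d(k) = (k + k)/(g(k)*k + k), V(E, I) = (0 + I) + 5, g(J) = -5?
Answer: 77141/2 ≈ 38571.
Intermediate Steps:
w(Q) = -5 + Q**2
V(E, I) = 5 + I (V(E, I) = I + 5 = 5 + I)
d(k) = -1/2 (d(k) = (k + k)/(-5*k + k) = (2*k)/((-4*k)) = (2*k)*(-1/(4*k)) = -1/2)
d(V(-7, w(-2))) - 1*(-38571) = -1/2 - 1*(-38571) = -1/2 + 38571 = 77141/2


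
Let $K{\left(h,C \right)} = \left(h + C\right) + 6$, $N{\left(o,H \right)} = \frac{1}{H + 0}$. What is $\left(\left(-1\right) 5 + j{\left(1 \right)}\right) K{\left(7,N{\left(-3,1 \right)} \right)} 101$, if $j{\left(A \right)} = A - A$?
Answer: $-7070$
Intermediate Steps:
$N{\left(o,H \right)} = \frac{1}{H}$
$j{\left(A \right)} = 0$
$K{\left(h,C \right)} = 6 + C + h$ ($K{\left(h,C \right)} = \left(C + h\right) + 6 = 6 + C + h$)
$\left(\left(-1\right) 5 + j{\left(1 \right)}\right) K{\left(7,N{\left(-3,1 \right)} \right)} 101 = \left(\left(-1\right) 5 + 0\right) \left(6 + 1^{-1} + 7\right) 101 = \left(-5 + 0\right) \left(6 + 1 + 7\right) 101 = \left(-5\right) 14 \cdot 101 = \left(-70\right) 101 = -7070$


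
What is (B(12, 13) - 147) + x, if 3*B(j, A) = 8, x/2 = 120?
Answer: 287/3 ≈ 95.667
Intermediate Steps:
x = 240 (x = 2*120 = 240)
B(j, A) = 8/3 (B(j, A) = (⅓)*8 = 8/3)
(B(12, 13) - 147) + x = (8/3 - 147) + 240 = -433/3 + 240 = 287/3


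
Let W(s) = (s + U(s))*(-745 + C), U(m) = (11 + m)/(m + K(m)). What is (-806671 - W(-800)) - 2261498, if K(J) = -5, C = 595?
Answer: -513271539/161 ≈ -3.1880e+6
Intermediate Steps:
U(m) = (11 + m)/(-5 + m) (U(m) = (11 + m)/(m - 5) = (11 + m)/(-5 + m))
W(s) = -150*s - 150*(11 + s)/(-5 + s) (W(s) = (s + (11 + s)/(-5 + s))*(-745 + 595) = (s + (11 + s)/(-5 + s))*(-150) = -150*s - 150*(11 + s)/(-5 + s))
(-806671 - W(-800)) - 2261498 = (-806671 - 150*(-11 - 1*(-800)**2 + 4*(-800))/(-5 - 800)) - 2261498 = (-806671 - 150*(-11 - 1*640000 - 3200)/(-805)) - 2261498 = (-806671 - 150*(-1)*(-11 - 640000 - 3200)/805) - 2261498 = (-806671 - 150*(-1)*(-643211)/805) - 2261498 = (-806671 - 1*19296330/161) - 2261498 = (-806671 - 19296330/161) - 2261498 = -149170361/161 - 2261498 = -513271539/161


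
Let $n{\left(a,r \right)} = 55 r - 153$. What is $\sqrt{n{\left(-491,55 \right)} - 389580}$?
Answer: $14 i \sqrt{1973} \approx 621.86 i$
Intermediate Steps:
$n{\left(a,r \right)} = -153 + 55 r$
$\sqrt{n{\left(-491,55 \right)} - 389580} = \sqrt{\left(-153 + 55 \cdot 55\right) - 389580} = \sqrt{\left(-153 + 3025\right) - 389580} = \sqrt{2872 - 389580} = \sqrt{-386708} = 14 i \sqrt{1973}$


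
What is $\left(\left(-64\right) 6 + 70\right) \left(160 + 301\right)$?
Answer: $-144754$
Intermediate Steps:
$\left(\left(-64\right) 6 + 70\right) \left(160 + 301\right) = \left(-384 + 70\right) 461 = \left(-314\right) 461 = -144754$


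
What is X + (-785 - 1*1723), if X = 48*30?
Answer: -1068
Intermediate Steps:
X = 1440
X + (-785 - 1*1723) = 1440 + (-785 - 1*1723) = 1440 + (-785 - 1723) = 1440 - 2508 = -1068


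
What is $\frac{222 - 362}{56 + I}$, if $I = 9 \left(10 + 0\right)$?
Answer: $- \frac{70}{73} \approx -0.9589$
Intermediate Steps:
$I = 90$ ($I = 9 \cdot 10 = 90$)
$\frac{222 - 362}{56 + I} = \frac{222 - 362}{56 + 90} = - \frac{140}{146} = \left(-140\right) \frac{1}{146} = - \frac{70}{73}$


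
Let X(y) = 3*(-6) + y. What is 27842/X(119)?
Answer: 27842/101 ≈ 275.66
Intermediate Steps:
X(y) = -18 + y
27842/X(119) = 27842/(-18 + 119) = 27842/101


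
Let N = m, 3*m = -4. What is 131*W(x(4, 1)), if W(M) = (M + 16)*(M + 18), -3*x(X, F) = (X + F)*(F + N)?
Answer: 3259673/81 ≈ 40243.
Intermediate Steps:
m = -4/3 (m = (⅓)*(-4) = -4/3 ≈ -1.3333)
N = -4/3 ≈ -1.3333
x(X, F) = -(-4/3 + F)*(F + X)/3 (x(X, F) = -(X + F)*(F - 4/3)/3 = -(F + X)*(-4/3 + F)/3 = -(-4/3 + F)*(F + X)/3)
W(M) = (16 + M)*(18 + M)
131*W(x(4, 1)) = 131*(288 + (-⅓*1² + (4/9)*1 + (4/9)*4 - ⅓*1*4)² + 34*(-⅓*1² + (4/9)*1 + (4/9)*4 - ⅓*1*4)) = 131*(288 + (-⅓*1 + 4/9 + 16/9 - 4/3)² + 34*(-⅓*1 + 4/9 + 16/9 - 4/3)) = 131*(288 + (-⅓ + 4/9 + 16/9 - 4/3)² + 34*(-⅓ + 4/9 + 16/9 - 4/3)) = 131*(288 + (5/9)² + 34*(5/9)) = 131*(288 + 25/81 + 170/9) = 131*(24883/81) = 3259673/81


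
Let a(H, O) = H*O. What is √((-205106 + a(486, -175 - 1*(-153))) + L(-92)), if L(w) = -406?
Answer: 2*I*√54051 ≈ 464.98*I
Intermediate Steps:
√((-205106 + a(486, -175 - 1*(-153))) + L(-92)) = √((-205106 + 486*(-175 - 1*(-153))) - 406) = √((-205106 + 486*(-175 + 153)) - 406) = √((-205106 + 486*(-22)) - 406) = √((-205106 - 10692) - 406) = √(-215798 - 406) = √(-216204) = 2*I*√54051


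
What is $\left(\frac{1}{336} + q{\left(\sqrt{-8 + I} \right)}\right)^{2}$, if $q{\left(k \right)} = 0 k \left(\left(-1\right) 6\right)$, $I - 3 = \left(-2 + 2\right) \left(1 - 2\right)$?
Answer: $\frac{1}{112896} \approx 8.8577 \cdot 10^{-6}$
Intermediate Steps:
$I = 3$ ($I = 3 + \left(-2 + 2\right) \left(1 - 2\right) = 3 + 0 \left(-1\right) = 3 + 0 = 3$)
$q{\left(k \right)} = 0$ ($q{\left(k \right)} = 0 \left(-6\right) = 0$)
$\left(\frac{1}{336} + q{\left(\sqrt{-8 + I} \right)}\right)^{2} = \left(\frac{1}{336} + 0\right)^{2} = \left(\frac{1}{336}\right)^{2} = \frac{1}{112896}$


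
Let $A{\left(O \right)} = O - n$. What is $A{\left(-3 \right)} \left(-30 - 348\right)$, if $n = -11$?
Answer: $-3024$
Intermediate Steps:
$A{\left(O \right)} = 11 + O$ ($A{\left(O \right)} = O - -11 = O + 11 = 11 + O$)
$A{\left(-3 \right)} \left(-30 - 348\right) = \left(11 - 3\right) \left(-30 - 348\right) = 8 \left(-378\right) = -3024$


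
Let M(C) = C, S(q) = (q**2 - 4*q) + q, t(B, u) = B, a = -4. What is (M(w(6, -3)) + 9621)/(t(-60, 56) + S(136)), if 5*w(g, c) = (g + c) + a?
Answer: 12026/22535 ≈ 0.53366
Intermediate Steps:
S(q) = q**2 - 3*q
w(g, c) = -4/5 + c/5 + g/5 (w(g, c) = ((g + c) - 4)/5 = ((c + g) - 4)/5 = (-4 + c + g)/5 = -4/5 + c/5 + g/5)
(M(w(6, -3)) + 9621)/(t(-60, 56) + S(136)) = ((-4/5 + (1/5)*(-3) + (1/5)*6) + 9621)/(-60 + 136*(-3 + 136)) = ((-4/5 - 3/5 + 6/5) + 9621)/(-60 + 136*133) = (-1/5 + 9621)/(-60 + 18088) = (48104/5)/18028 = (48104/5)*(1/18028) = 12026/22535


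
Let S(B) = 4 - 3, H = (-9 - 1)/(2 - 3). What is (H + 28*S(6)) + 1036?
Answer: 1074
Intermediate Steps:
H = 10 (H = -10/(-1) = -10*(-1) = 10)
S(B) = 1
(H + 28*S(6)) + 1036 = (10 + 28*1) + 1036 = (10 + 28) + 1036 = 38 + 1036 = 1074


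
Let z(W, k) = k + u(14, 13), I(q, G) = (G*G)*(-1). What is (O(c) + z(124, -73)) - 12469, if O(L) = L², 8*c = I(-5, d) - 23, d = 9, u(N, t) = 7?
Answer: -12366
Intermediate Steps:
I(q, G) = -G² (I(q, G) = G²*(-1) = -G²)
c = -13 (c = (-1*9² - 23)/8 = (-1*81 - 23)/8 = (-81 - 23)/8 = (⅛)*(-104) = -13)
z(W, k) = 7 + k (z(W, k) = k + 7 = 7 + k)
(O(c) + z(124, -73)) - 12469 = ((-13)² + (7 - 73)) - 12469 = (169 - 66) - 12469 = 103 - 12469 = -12366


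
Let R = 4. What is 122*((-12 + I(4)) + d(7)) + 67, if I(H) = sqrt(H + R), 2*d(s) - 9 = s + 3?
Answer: -238 + 244*sqrt(2) ≈ 107.07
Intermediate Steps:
d(s) = 6 + s/2 (d(s) = 9/2 + (s + 3)/2 = 9/2 + (3 + s)/2 = 9/2 + (3/2 + s/2) = 6 + s/2)
I(H) = sqrt(4 + H) (I(H) = sqrt(H + 4) = sqrt(4 + H))
122*((-12 + I(4)) + d(7)) + 67 = 122*((-12 + sqrt(4 + 4)) + (6 + (1/2)*7)) + 67 = 122*((-12 + sqrt(8)) + (6 + 7/2)) + 67 = 122*((-12 + 2*sqrt(2)) + 19/2) + 67 = 122*(-5/2 + 2*sqrt(2)) + 67 = (-305 + 244*sqrt(2)) + 67 = -238 + 244*sqrt(2)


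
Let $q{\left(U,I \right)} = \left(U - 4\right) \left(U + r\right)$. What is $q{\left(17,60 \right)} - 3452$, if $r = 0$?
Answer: $-3231$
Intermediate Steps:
$q{\left(U,I \right)} = U \left(-4 + U\right)$ ($q{\left(U,I \right)} = \left(U - 4\right) \left(U + 0\right) = \left(-4 + U\right) U = U \left(-4 + U\right)$)
$q{\left(17,60 \right)} - 3452 = 17 \left(-4 + 17\right) - 3452 = 17 \cdot 13 - 3452 = 221 - 3452 = -3231$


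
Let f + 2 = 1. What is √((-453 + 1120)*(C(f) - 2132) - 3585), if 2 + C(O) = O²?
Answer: 2*I*√356574 ≈ 1194.3*I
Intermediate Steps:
f = -1 (f = -2 + 1 = -1)
C(O) = -2 + O²
√((-453 + 1120)*(C(f) - 2132) - 3585) = √((-453 + 1120)*((-2 + (-1)²) - 2132) - 3585) = √(667*((-2 + 1) - 2132) - 3585) = √(667*(-1 - 2132) - 3585) = √(667*(-2133) - 3585) = √(-1422711 - 3585) = √(-1426296) = 2*I*√356574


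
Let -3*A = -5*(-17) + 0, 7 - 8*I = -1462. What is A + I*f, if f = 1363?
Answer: 6006061/24 ≈ 2.5025e+5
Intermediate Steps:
I = 1469/8 (I = 7/8 - ⅛*(-1462) = 7/8 + 731/4 = 1469/8 ≈ 183.63)
A = -85/3 (A = -(-5*(-17) + 0)/3 = -(85 + 0)/3 = -⅓*85 = -85/3 ≈ -28.333)
A + I*f = -85/3 + (1469/8)*1363 = -85/3 + 2002247/8 = 6006061/24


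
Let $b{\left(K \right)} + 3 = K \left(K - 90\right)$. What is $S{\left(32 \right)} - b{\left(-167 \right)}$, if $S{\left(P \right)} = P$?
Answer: $-42884$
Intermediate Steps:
$b{\left(K \right)} = -3 + K \left(-90 + K\right)$ ($b{\left(K \right)} = -3 + K \left(K - 90\right) = -3 + K \left(-90 + K\right)$)
$S{\left(32 \right)} - b{\left(-167 \right)} = 32 - \left(-3 + \left(-167\right)^{2} - -15030\right) = 32 - \left(-3 + 27889 + 15030\right) = 32 - 42916 = -42884$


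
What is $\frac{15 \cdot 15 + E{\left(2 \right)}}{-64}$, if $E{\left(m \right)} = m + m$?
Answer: $- \frac{229}{64} \approx -3.5781$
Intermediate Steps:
$E{\left(m \right)} = 2 m$
$\frac{15 \cdot 15 + E{\left(2 \right)}}{-64} = \frac{15 \cdot 15 + 2 \cdot 2}{-64} = \left(225 + 4\right) \left(- \frac{1}{64}\right) = 229 \left(- \frac{1}{64}\right) = - \frac{229}{64}$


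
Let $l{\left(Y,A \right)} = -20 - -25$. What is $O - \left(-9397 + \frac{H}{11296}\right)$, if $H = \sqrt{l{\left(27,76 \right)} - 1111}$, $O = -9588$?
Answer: $-191 - \frac{i \sqrt{1106}}{11296} \approx -191.0 - 0.0029441 i$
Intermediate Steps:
$l{\left(Y,A \right)} = 5$ ($l{\left(Y,A \right)} = -20 + 25 = 5$)
$H = i \sqrt{1106}$ ($H = \sqrt{5 - 1111} = \sqrt{-1106} = i \sqrt{1106} \approx 33.257 i$)
$O - \left(-9397 + \frac{H}{11296}\right) = -9588 + \left(9397 - \frac{i \sqrt{1106}}{11296}\right) = -191 - \frac{i \sqrt{1106}}{11296}$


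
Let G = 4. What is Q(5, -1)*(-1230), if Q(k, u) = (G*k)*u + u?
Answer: 25830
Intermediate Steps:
Q(k, u) = u + 4*k*u (Q(k, u) = (4*k)*u + u = 4*k*u + u = u + 4*k*u)
Q(5, -1)*(-1230) = -(1 + 4*5)*(-1230) = -(1 + 20)*(-1230) = -1*21*(-1230) = -21*(-1230) = 25830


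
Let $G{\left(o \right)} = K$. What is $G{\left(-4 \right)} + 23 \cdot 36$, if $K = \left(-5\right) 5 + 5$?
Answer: $808$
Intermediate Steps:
$K = -20$ ($K = -25 + 5 = -20$)
$G{\left(o \right)} = -20$
$G{\left(-4 \right)} + 23 \cdot 36 = -20 + 23 \cdot 36 = -20 + 828 = 808$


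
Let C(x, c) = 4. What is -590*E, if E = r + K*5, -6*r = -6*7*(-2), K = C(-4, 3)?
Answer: -3540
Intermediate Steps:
K = 4
r = -14 (r = -(-6*7)*(-2)/6 = -(-7)*(-2) = -⅙*84 = -14)
E = 6 (E = -14 + 4*5 = -14 + 20 = 6)
-590*E = -590*6 = -3540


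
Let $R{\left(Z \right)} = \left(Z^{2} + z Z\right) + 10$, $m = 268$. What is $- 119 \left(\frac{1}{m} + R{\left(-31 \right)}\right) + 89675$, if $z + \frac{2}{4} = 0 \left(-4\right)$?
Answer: $- \frac{7428677}{268} \approx -27719.0$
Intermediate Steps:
$z = - \frac{1}{2}$ ($z = - \frac{1}{2} + 0 \left(-4\right) = - \frac{1}{2} + 0 = - \frac{1}{2} \approx -0.5$)
$R{\left(Z \right)} = 10 + Z^{2} - \frac{Z}{2}$ ($R{\left(Z \right)} = \left(Z^{2} - \frac{Z}{2}\right) + 10 = 10 + Z^{2} - \frac{Z}{2}$)
$- 119 \left(\frac{1}{m} + R{\left(-31 \right)}\right) + 89675 = - 119 \left(\frac{1}{268} + \left(10 + \left(-31\right)^{2} - - \frac{31}{2}\right)\right) + 89675 = - 119 \left(\frac{1}{268} + \left(10 + 961 + \frac{31}{2}\right)\right) + 89675 = - 119 \left(\frac{1}{268} + \frac{1973}{2}\right) + 89675 = \left(-119\right) \frac{264383}{268} + 89675 = - \frac{31461577}{268} + 89675 = - \frac{7428677}{268}$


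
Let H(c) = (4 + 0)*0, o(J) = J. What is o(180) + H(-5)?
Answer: 180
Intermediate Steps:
H(c) = 0 (H(c) = 4*0 = 0)
o(180) + H(-5) = 180 + 0 = 180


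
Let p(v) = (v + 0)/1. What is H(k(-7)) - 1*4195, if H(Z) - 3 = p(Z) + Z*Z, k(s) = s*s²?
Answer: 113114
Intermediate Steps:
p(v) = v (p(v) = v*1 = v)
k(s) = s³
H(Z) = 3 + Z + Z² (H(Z) = 3 + (Z + Z*Z) = 3 + (Z + Z²) = 3 + Z + Z²)
H(k(-7)) - 1*4195 = (3 + (-7)³ + ((-7)³)²) - 1*4195 = (3 - 343 + (-343)²) - 4195 = (3 - 343 + 117649) - 4195 = 117309 - 4195 = 113114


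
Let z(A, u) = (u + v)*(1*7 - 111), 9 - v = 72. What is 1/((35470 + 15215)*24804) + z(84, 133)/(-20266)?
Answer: 4576174303733/12739113768420 ≈ 0.35922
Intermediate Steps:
v = -63 (v = 9 - 1*72 = 9 - 72 = -63)
z(A, u) = 6552 - 104*u (z(A, u) = (u - 63)*(1*7 - 111) = (-63 + u)*(7 - 111) = (-63 + u)*(-104) = 6552 - 104*u)
1/((35470 + 15215)*24804) + z(84, 133)/(-20266) = 1/((35470 + 15215)*24804) + (6552 - 104*133)/(-20266) = (1/24804)/50685 + (6552 - 13832)*(-1/20266) = (1/50685)*(1/24804) - 7280*(-1/20266) = 1/1257190740 + 3640/10133 = 4576174303733/12739113768420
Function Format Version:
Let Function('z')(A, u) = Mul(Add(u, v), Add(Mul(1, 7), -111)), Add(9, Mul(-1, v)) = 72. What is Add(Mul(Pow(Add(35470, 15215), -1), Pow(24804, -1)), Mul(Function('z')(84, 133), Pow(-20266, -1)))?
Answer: Rational(4576174303733, 12739113768420) ≈ 0.35922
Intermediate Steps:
v = -63 (v = Add(9, Mul(-1, 72)) = Add(9, -72) = -63)
Function('z')(A, u) = Add(6552, Mul(-104, u)) (Function('z')(A, u) = Mul(Add(u, -63), Add(Mul(1, 7), -111)) = Mul(Add(-63, u), Add(7, -111)) = Mul(Add(-63, u), -104) = Add(6552, Mul(-104, u)))
Add(Mul(Pow(Add(35470, 15215), -1), Pow(24804, -1)), Mul(Function('z')(84, 133), Pow(-20266, -1))) = Add(Mul(Pow(Add(35470, 15215), -1), Pow(24804, -1)), Mul(Add(6552, Mul(-104, 133)), Pow(-20266, -1))) = Add(Mul(Pow(50685, -1), Rational(1, 24804)), Mul(Add(6552, -13832), Rational(-1, 20266))) = Add(Mul(Rational(1, 50685), Rational(1, 24804)), Mul(-7280, Rational(-1, 20266))) = Add(Rational(1, 1257190740), Rational(3640, 10133)) = Rational(4576174303733, 12739113768420)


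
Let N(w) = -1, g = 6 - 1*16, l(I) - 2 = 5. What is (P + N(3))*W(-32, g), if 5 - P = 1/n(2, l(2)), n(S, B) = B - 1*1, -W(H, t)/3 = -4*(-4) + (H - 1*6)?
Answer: 253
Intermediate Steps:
l(I) = 7 (l(I) = 2 + 5 = 7)
g = -10 (g = 6 - 16 = -10)
W(H, t) = -30 - 3*H (W(H, t) = -3*(-4*(-4) + (H - 1*6)) = -3*(16 + (H - 6)) = -3*(16 + (-6 + H)) = -3*(10 + H) = -30 - 3*H)
n(S, B) = -1 + B (n(S, B) = B - 1 = -1 + B)
P = 29/6 (P = 5 - 1/(-1 + 7) = 5 - 1/6 = 5 - 1*⅙ = 5 - ⅙ = 29/6 ≈ 4.8333)
(P + N(3))*W(-32, g) = (29/6 - 1)*(-30 - 3*(-32)) = 23*(-30 + 96)/6 = (23/6)*66 = 253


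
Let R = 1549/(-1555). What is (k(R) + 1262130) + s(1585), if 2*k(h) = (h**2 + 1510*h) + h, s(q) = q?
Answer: 3053875893503/2418025 ≈ 1.2630e+6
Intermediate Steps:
R = -1549/1555 (R = 1549*(-1/1555) = -1549/1555 ≈ -0.99614)
k(h) = h**2/2 + 1511*h/2 (k(h) = ((h**2 + 1510*h) + h)/2 = (h**2 + 1511*h)/2 = h**2/2 + 1511*h/2)
(k(R) + 1262130) + s(1585) = ((1/2)*(-1549/1555)*(1511 - 1549/1555) + 1262130) + 1585 = ((1/2)*(-1549/1555)*(2348056/1555) + 1262130) + 1585 = (-1818569372/2418025 + 1262130) + 1585 = 3050043323878/2418025 + 1585 = 3053875893503/2418025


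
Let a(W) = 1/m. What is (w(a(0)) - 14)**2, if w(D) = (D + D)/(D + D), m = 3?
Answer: 169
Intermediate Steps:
a(W) = 1/3
w(D) = 1 (w(D) = (2*D)/((2*D)) = (2*D)*(1/(2*D)) = 1)
(w(a(0)) - 14)**2 = (1 - 14)**2 = (-13)**2 = 169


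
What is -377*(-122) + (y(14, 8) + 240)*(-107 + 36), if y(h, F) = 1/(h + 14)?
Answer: 810641/28 ≈ 28951.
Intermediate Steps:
y(h, F) = 1/(14 + h)
-377*(-122) + (y(14, 8) + 240)*(-107 + 36) = -377*(-122) + (1/(14 + 14) + 240)*(-107 + 36) = 45994 + (1/28 + 240)*(-71) = 45994 + (6721/28)*(-71) = 45994 - 477191/28 = 810641/28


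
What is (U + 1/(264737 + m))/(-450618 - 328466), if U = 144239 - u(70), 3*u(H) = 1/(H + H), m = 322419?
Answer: -555783328321/3001975233495 ≈ -0.18514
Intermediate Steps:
u(H) = 1/(6*H) (u(H) = 1/(3*(H + H)) = 1/(3*((2*H))) = (1/(2*H))/3 = 1/(6*H))
U = 60580379/420 (U = 144239 - 1/(6*70) = 144239 - 1*1/420 = 144239 - 1/420 = 60580379/420 ≈ 1.4424e+5)
(U + 1/(264737 + m))/(-450618 - 328466) = (60580379/420 + 1/(264737 + 322419))/(-450618 - 328466) = (60580379/420 + 1/587156)/(-779084) = (60580379/420 + 1/587156)*(-1/779084) = (2223133313284/15412845)*(-1/779084) = -555783328321/3001975233495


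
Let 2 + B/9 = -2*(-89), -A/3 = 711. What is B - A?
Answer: 3717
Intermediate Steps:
A = -2133 (A = -3*711 = -2133)
B = 1584 (B = -18 + 9*(-2*(-89)) = -18 + 9*178 = -18 + 1602 = 1584)
B - A = 1584 - 1*(-2133) = 1584 + 2133 = 3717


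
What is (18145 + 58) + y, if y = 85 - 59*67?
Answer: 14335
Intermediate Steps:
y = -3868 (y = 85 - 3953 = -3868)
(18145 + 58) + y = (18145 + 58) - 3868 = 18203 - 3868 = 14335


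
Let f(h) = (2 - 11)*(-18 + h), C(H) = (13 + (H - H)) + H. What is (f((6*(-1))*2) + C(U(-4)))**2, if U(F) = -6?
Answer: 76729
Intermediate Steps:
C(H) = 13 + H (C(H) = (13 + 0) + H = 13 + H)
f(h) = 162 - 9*h (f(h) = -9*(-18 + h) = 162 - 9*h)
(f((6*(-1))*2) + C(U(-4)))**2 = ((162 - 9*6*(-1)*2) + (13 - 6))**2 = ((162 - (-54)*2) + 7)**2 = ((162 - 9*(-12)) + 7)**2 = ((162 + 108) + 7)**2 = (270 + 7)**2 = 277**2 = 76729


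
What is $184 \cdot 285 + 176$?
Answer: $52616$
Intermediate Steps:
$184 \cdot 285 + 176 = 52440 + 176 = 52616$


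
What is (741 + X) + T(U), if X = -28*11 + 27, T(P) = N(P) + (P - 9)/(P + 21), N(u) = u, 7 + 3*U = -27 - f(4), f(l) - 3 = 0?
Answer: 17363/39 ≈ 445.21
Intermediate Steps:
f(l) = 3 (f(l) = 3 + 0 = 3)
U = -37/3 (U = -7/3 + (-27 - 1*3)/3 = -7/3 + (-27 - 3)/3 = -7/3 + (⅓)*(-30) = -7/3 - 10 = -37/3 ≈ -12.333)
T(P) = P + (-9 + P)/(21 + P) (T(P) = P + (P - 9)/(P + 21) = P + (-9 + P)/(21 + P))
X = -281 (X = -308 + 27 = -281)
(741 + X) + T(U) = (741 - 281) + (-9 + (-37/3)² + 22*(-37/3))/(21 - 37/3) = 460 + (-9 + 1369/9 - 814/3)/(26/3) = 460 + (3/26)*(-1154/9) = 460 - 577/39 = 17363/39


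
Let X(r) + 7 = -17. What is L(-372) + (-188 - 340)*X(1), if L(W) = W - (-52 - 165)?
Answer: 12517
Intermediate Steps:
L(W) = 217 + W (L(W) = W - 1*(-217) = W + 217 = 217 + W)
X(r) = -24 (X(r) = -7 - 17 = -24)
L(-372) + (-188 - 340)*X(1) = (217 - 372) + (-188 - 340)*(-24) = -155 - 528*(-24) = -155 + 12672 = 12517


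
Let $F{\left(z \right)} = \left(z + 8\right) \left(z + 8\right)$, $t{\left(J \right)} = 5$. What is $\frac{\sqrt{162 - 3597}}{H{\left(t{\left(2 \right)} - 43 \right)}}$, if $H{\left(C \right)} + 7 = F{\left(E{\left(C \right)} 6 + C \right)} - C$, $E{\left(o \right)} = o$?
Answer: $\frac{i \sqrt{3435}}{66595} \approx 0.00088008 i$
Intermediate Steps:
$F{\left(z \right)} = \left(8 + z\right)^{2}$ ($F{\left(z \right)} = \left(8 + z\right) \left(8 + z\right) = \left(8 + z\right)^{2}$)
$H{\left(C \right)} = -7 + \left(8 + 7 C\right)^{2} - C$ ($H{\left(C \right)} = -7 - \left(C - \left(8 + \left(C 6 + C\right)\right)^{2}\right) = -7 - \left(C - \left(8 + \left(6 C + C\right)\right)^{2}\right) = -7 - \left(C - \left(8 + 7 C\right)^{2}\right) = -7 + \left(8 + 7 C\right)^{2} - C$)
$\frac{\sqrt{162 - 3597}}{H{\left(t{\left(2 \right)} - 43 \right)}} = \frac{\sqrt{162 - 3597}}{-7 + \left(8 + 7 \left(5 - 43\right)\right)^{2} - \left(5 - 43\right)} = \frac{\sqrt{-3435}}{-7 + \left(8 + 7 \left(-38\right)\right)^{2} - -38} = \frac{i \sqrt{3435}}{-7 + \left(8 - 266\right)^{2} + 38} = \frac{i \sqrt{3435}}{-7 + \left(-258\right)^{2} + 38} = \frac{i \sqrt{3435}}{-7 + 66564 + 38} = \frac{i \sqrt{3435}}{66595}$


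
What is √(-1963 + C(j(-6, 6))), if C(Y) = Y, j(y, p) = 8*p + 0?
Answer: I*√1915 ≈ 43.761*I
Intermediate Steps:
j(y, p) = 8*p
√(-1963 + C(j(-6, 6))) = √(-1963 + 8*6) = √(-1963 + 48) = √(-1915) = I*√1915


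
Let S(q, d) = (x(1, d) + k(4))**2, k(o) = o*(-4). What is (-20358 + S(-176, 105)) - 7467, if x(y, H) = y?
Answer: -27600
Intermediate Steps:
k(o) = -4*o
S(q, d) = 225 (S(q, d) = (1 - 4*4)**2 = (1 - 16)**2 = (-15)**2 = 225)
(-20358 + S(-176, 105)) - 7467 = (-20358 + 225) - 7467 = -20133 - 7467 = -27600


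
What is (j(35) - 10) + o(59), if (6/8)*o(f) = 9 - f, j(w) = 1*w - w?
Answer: -230/3 ≈ -76.667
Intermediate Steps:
j(w) = 0 (j(w) = w - w = 0)
o(f) = 12 - 4*f/3 (o(f) = 4*(9 - f)/3 = 12 - 4*f/3)
(j(35) - 10) + o(59) = (0 - 10) + (12 - 4/3*59) = -10 + (12 - 236/3) = -10 - 200/3 = -230/3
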